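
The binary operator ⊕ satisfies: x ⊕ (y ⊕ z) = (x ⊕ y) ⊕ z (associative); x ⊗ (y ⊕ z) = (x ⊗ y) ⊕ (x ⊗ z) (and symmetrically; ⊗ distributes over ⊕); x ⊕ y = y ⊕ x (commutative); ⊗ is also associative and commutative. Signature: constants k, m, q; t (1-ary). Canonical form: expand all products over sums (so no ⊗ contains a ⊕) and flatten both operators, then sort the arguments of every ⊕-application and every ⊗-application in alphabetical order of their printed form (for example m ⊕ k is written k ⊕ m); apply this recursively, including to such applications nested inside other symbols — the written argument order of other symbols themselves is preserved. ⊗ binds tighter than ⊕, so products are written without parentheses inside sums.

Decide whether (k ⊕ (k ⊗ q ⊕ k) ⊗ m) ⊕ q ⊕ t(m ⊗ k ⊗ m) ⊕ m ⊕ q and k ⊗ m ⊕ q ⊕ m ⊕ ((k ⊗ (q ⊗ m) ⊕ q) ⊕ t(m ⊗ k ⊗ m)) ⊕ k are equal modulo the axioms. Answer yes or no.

Answer: yes — both canonical forms are k ⊕ k ⊗ m ⊕ k ⊗ m ⊗ q ⊕ m ⊕ q ⊕ q ⊕ t(k ⊗ m ⊗ m)

Derivation:
Left:  (k ⊕ (k ⊗ q ⊕ k) ⊗ m) ⊕ q ⊕ t(m ⊗ k ⊗ m) ⊕ m ⊕ q
  Distribute:  k ⊕ k ⊗ m ⊗ q ⊕ k ⊗ m ⊕ q ⊕ t(k ⊗ m ⊗ m) ⊕ m ⊕ q
  Order the arguments:  k ⊕ k ⊗ m ⊕ k ⊗ m ⊗ q ⊕ m ⊕ q ⊕ q ⊕ t(k ⊗ m ⊗ m)
Right:  k ⊗ m ⊕ q ⊕ m ⊕ ((k ⊗ (q ⊗ m) ⊕ q) ⊕ t(m ⊗ k ⊗ m)) ⊕ k
  Merge nested applications:  k ⊗ m ⊕ q ⊕ m ⊕ k ⊗ m ⊗ q ⊕ q ⊕ t(k ⊗ m ⊗ m) ⊕ k
  Sort arguments:  k ⊕ k ⊗ m ⊕ k ⊗ m ⊗ q ⊕ m ⊕ q ⊕ q ⊕ t(k ⊗ m ⊗ m)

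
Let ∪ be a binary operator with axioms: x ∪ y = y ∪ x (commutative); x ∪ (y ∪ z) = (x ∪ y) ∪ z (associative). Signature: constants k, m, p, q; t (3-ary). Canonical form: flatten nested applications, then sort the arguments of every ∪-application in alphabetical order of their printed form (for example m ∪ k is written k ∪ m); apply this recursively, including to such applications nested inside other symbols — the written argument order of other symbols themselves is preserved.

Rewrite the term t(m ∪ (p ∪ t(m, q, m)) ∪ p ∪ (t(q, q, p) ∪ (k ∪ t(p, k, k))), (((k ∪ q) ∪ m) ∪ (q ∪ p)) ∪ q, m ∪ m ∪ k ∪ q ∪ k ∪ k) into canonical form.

Answer: t(k ∪ m ∪ p ∪ p ∪ t(m, q, m) ∪ t(p, k, k) ∪ t(q, q, p), k ∪ m ∪ p ∪ q ∪ q ∪ q, k ∪ k ∪ k ∪ m ∪ m ∪ q)

Derivation:
Work inside:  m ∪ (p ∪ t(m, q, m)) ∪ p ∪ (t(q, q, p) ∪ (k ∪ t(p, k, k)))
Un-nest:  m ∪ p ∪ t(m, q, m) ∪ p ∪ t(q, q, p) ∪ k ∪ t(p, k, k)
Order the arguments:  k ∪ m ∪ p ∪ p ∪ t(m, q, m) ∪ t(p, k, k) ∪ t(q, q, p)
Put back:  t(k ∪ m ∪ p ∪ p ∪ t(m, q, m) ∪ t(p, k, k) ∪ t(q, q, p), k ∪ m ∪ p ∪ q ∪ q ∪ q, k ∪ k ∪ k ∪ m ∪ m ∪ q)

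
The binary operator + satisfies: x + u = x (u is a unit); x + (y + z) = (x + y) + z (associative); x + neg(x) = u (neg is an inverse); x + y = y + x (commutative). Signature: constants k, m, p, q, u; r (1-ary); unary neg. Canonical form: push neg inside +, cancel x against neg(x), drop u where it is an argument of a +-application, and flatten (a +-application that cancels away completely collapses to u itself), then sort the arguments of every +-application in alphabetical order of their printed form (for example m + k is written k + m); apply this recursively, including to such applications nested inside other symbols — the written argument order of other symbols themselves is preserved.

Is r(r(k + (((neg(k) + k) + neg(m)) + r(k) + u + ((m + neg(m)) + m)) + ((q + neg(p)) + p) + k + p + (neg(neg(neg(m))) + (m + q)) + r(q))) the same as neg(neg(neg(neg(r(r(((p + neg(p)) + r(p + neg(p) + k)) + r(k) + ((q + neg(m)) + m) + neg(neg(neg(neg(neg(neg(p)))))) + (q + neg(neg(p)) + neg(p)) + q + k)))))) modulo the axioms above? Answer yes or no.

Left:  r(r(k + (((neg(k) + k) + neg(m)) + r(k) + u + ((m + neg(m)) + m)) + ((q + neg(p)) + p) + k + p + (neg(neg(neg(m))) + (m + q)) + r(q)))
  Descend into:  k + (((neg(k) + k) + neg(m)) + r(k) + u + ((m + neg(m)) + m)) + ((q + neg(p)) + p) + k + p + (neg(neg(neg(m))) + (m + q)) + r(q)
  Push neg inside:  distribute neg over + and collapse double neg
  Cancel inverse pairs:  m cancels
  Collect terms:  k + k + r(k) + q + q + p + r(q)
  Order the arguments:  k + k + p + q + q + r(k) + r(q)
  Rebuild:  r(r(k + k + p + q + q + r(k) + r(q)))
Right:  neg(neg(neg(neg(r(r(((p + neg(p)) + r(p + neg(p) + k)) + r(k) + ((q + neg(m)) + m) + neg(neg(neg(neg(neg(neg(p)))))) + (q + neg(neg(p)) + neg(p)) + q + k))))))
  Push neg inside:  distribute neg over + and collapse double neg
  Combine occurrences:  r(r(k + p + q + q + q + r(k) + r(k)))

Answer: no — r(r(k + k + p + q + q + r(k) + r(q))) vs r(r(k + p + q + q + q + r(k) + r(k)))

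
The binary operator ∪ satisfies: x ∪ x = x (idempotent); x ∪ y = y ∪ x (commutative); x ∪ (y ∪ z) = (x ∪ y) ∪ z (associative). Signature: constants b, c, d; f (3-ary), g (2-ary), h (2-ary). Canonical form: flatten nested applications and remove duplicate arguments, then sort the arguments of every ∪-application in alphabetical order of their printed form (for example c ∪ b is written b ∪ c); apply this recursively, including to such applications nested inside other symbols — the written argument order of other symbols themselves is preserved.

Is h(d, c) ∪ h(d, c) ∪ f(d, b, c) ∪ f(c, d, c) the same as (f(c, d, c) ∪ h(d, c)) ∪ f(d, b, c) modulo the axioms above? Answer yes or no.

Left:  h(d, c) ∪ h(d, c) ∪ f(d, b, c) ∪ f(c, d, c)
  Drop duplicates:  drop duplicate h(d, c)
  Order the arguments:  f(c, d, c) ∪ f(d, b, c) ∪ h(d, c)
Right:  (f(c, d, c) ∪ h(d, c)) ∪ f(d, b, c)
  Merge nested applications:  f(c, d, c) ∪ h(d, c) ∪ f(d, b, c)
  Sort:  f(c, d, c) ∪ f(d, b, c) ∪ h(d, c)

Answer: yes — both canonical forms are f(c, d, c) ∪ f(d, b, c) ∪ h(d, c)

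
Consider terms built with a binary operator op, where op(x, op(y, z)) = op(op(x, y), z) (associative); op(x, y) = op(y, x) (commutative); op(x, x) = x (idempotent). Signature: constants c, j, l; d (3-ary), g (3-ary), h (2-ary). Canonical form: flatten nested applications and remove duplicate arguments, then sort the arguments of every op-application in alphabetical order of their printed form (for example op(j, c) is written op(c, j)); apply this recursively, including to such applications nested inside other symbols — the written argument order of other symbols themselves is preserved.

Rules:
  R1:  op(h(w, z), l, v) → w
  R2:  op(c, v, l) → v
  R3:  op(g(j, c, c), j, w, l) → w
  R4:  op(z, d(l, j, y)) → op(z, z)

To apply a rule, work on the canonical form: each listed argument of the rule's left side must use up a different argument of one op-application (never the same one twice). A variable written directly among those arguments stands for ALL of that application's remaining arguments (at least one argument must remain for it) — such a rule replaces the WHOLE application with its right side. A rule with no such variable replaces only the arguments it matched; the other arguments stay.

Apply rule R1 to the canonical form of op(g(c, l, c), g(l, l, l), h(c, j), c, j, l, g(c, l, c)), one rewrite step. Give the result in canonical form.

Answer: c

Derivation:
Canonical form:  op(c, g(c, l, c), g(l, l, l), h(c, j), j, l)
R1 matches:  uses h(c, j), l;  v := op(c, g(c, l, c), g(l, l, l), j), w := c, z := j
The extension variable absorbs all remaining arguments, so the whole application is rewritten.
Result:  c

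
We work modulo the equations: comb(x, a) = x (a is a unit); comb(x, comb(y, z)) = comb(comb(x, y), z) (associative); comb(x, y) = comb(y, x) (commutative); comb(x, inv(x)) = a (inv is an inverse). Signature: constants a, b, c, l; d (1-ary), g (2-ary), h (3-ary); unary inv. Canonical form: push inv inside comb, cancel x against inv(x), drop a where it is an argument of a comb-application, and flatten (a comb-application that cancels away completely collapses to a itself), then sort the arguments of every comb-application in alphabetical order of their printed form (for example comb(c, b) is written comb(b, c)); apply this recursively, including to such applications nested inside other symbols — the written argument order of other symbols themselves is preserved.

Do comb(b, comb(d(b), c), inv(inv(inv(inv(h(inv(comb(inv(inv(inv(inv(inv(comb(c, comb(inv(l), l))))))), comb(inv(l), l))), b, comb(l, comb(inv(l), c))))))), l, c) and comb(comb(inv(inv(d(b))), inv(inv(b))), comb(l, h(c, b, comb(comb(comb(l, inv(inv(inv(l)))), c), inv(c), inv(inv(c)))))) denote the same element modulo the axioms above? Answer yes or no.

Left:  comb(b, comb(d(b), c), inv(inv(inv(inv(h(inv(comb(inv(inv(inv(inv(inv(comb(c, comb(inv(l), l))))))), comb(inv(l), l))), b, comb(l, comb(inv(l), c))))))), l, c)
  Push inv inside:  distribute inv over comb and collapse double inv
  Collect terms:  comb(b, d(b), c, c, h(c, b, c), l)
  Sort:  comb(b, c, c, d(b), h(c, b, c), l)
Right:  comb(comb(inv(inv(d(b))), inv(inv(b))), comb(l, h(c, b, comb(comb(comb(l, inv(inv(inv(l)))), c), inv(c), inv(inv(c))))))
  Push inv inside:  distribute inv over comb and collapse double inv
  Collect:  comb(d(b), b, l, h(c, b, c))
  Order the arguments:  comb(b, d(b), h(c, b, c), l)

Answer: no — comb(b, c, c, d(b), h(c, b, c), l) vs comb(b, d(b), h(c, b, c), l)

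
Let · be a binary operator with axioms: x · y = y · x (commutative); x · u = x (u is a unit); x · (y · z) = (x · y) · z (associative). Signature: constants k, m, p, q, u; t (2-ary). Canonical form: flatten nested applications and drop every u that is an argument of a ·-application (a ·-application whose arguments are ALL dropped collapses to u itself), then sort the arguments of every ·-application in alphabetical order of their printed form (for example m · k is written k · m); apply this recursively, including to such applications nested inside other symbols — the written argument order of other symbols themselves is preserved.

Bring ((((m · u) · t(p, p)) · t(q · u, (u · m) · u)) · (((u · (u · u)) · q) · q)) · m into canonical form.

Un-nest:  m · u · t(p, p) · t(q · u, (u · m) · u) · u · u · u · q · q · m
Canonicalize subterm:  t(q · u, (u · m) · u)  →  t(q, m)
Units out:  drop u (×4)
Sort arguments:  m · m · q · q · t(p, p) · t(q, m)

Answer: m · m · q · q · t(p, p) · t(q, m)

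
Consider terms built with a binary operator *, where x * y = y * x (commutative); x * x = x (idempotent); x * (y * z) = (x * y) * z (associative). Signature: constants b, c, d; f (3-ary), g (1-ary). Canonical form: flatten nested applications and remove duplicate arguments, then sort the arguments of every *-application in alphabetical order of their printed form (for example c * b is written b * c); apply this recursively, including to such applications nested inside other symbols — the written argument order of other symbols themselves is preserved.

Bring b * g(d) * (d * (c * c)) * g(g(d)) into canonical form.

Answer: b * c * d * g(d) * g(g(d))

Derivation:
Merge nested applications:  b * g(d) * d * c * c * g(g(d))
Deduplicate:  drop duplicate c
Order the arguments:  b * c * d * g(d) * g(g(d))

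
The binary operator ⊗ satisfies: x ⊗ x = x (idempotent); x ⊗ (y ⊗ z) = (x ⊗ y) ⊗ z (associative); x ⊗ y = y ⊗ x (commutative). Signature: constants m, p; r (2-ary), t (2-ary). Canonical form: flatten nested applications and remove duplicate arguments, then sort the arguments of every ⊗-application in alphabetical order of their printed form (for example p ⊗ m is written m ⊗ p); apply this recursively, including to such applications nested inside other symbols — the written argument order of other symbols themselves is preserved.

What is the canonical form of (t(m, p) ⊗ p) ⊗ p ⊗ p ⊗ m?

Answer: m ⊗ p ⊗ t(m, p)

Derivation:
Un-nest:  t(m, p) ⊗ p ⊗ p ⊗ p ⊗ m
Drop duplicates:  drop duplicate p, p
Sort arguments:  m ⊗ p ⊗ t(m, p)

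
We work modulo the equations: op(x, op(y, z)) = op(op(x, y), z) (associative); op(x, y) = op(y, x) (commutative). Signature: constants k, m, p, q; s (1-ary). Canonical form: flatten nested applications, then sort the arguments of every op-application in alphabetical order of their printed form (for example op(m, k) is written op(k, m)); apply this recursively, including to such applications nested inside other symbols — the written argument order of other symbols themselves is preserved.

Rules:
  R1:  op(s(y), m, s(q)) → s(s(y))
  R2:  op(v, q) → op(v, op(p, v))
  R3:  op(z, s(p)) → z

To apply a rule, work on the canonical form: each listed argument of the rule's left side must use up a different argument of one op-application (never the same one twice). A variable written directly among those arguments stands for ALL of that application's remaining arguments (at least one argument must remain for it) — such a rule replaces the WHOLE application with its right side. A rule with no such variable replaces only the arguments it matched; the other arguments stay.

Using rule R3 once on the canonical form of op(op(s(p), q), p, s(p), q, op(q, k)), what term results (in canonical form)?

Answer: op(k, p, q, q, q, s(p))

Derivation:
Canonical form:  op(k, p, q, q, q, s(p), s(p))
Apply R3:  consuming s(p);  z := op(k, p, q, q, q, s(p))
Every leftover argument binds to the variable; the entire application is replaced.
New term:  op(k, p, q, q, q, s(p))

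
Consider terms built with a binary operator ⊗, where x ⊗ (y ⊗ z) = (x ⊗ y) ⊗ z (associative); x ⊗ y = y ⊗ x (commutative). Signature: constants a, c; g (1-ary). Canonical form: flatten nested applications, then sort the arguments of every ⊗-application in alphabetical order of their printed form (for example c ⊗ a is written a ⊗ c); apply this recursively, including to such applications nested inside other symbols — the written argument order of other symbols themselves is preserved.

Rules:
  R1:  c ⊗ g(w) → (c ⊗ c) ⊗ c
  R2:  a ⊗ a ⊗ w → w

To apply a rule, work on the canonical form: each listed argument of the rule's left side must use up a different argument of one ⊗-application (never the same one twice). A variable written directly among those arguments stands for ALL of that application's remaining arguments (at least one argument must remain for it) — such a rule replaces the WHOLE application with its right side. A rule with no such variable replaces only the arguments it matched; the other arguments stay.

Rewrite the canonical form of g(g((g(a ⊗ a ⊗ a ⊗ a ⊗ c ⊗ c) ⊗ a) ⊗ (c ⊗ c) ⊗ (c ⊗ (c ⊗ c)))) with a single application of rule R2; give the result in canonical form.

Canonical form:  g(g(a ⊗ c ⊗ c ⊗ c ⊗ c ⊗ c ⊗ g(a ⊗ a ⊗ a ⊗ a ⊗ c ⊗ c)))
R2 matches:  uses a, a;  w := a ⊗ a ⊗ c ⊗ c
Every leftover argument binds to the variable; the entire application is replaced.
Result:  g(g(a ⊗ c ⊗ c ⊗ c ⊗ c ⊗ c ⊗ g(a ⊗ a ⊗ c ⊗ c)))

Answer: g(g(a ⊗ c ⊗ c ⊗ c ⊗ c ⊗ c ⊗ g(a ⊗ a ⊗ c ⊗ c)))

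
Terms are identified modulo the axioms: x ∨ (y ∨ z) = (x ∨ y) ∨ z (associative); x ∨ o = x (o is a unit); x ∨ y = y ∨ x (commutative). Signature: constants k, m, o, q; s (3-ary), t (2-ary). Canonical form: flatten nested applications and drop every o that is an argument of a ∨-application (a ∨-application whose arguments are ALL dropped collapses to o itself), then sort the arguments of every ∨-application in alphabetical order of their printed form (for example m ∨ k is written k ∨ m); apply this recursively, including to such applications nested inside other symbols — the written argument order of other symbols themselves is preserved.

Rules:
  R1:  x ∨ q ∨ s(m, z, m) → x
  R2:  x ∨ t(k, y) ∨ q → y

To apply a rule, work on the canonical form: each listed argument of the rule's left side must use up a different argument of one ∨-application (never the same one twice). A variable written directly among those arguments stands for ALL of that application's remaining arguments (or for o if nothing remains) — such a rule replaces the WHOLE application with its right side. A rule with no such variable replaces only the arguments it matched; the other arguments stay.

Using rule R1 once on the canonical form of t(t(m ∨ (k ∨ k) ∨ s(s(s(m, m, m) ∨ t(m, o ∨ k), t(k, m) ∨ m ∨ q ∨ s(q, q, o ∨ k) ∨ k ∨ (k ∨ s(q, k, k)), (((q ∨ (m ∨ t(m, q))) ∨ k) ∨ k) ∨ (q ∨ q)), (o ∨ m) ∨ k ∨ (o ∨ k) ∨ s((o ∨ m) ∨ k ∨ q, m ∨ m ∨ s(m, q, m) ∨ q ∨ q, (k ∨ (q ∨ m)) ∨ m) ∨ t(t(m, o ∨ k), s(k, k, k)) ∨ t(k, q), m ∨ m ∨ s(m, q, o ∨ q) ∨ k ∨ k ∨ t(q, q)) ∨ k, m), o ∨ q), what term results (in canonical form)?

Canonical form:  t(t(k ∨ k ∨ k ∨ m ∨ s(s(s(m, m, m) ∨ t(m, k), k ∨ k ∨ m ∨ q ∨ s(q, k, k) ∨ s(q, q, k) ∨ t(k, m), k ∨ k ∨ m ∨ q ∨ q ∨ q ∨ t(m, q)), k ∨ k ∨ m ∨ s(k ∨ m ∨ q, m ∨ m ∨ q ∨ q ∨ s(m, q, m), k ∨ m ∨ m ∨ q) ∨ t(k, q) ∨ t(t(m, k), s(k, k, k)), k ∨ k ∨ m ∨ m ∨ s(m, q, q) ∨ t(q, q)), m), q)
R1 matches:  uses q, s(m, q, m);  x := m ∨ m ∨ q, z := q
The extension variable absorbs all remaining arguments, so the whole application is rewritten.
New term:  t(t(k ∨ k ∨ k ∨ m ∨ s(s(s(m, m, m) ∨ t(m, k), k ∨ k ∨ m ∨ q ∨ s(q, k, k) ∨ s(q, q, k) ∨ t(k, m), k ∨ k ∨ m ∨ q ∨ q ∨ q ∨ t(m, q)), k ∨ k ∨ m ∨ s(k ∨ m ∨ q, m ∨ m ∨ q, k ∨ m ∨ m ∨ q) ∨ t(k, q) ∨ t(t(m, k), s(k, k, k)), k ∨ k ∨ m ∨ m ∨ s(m, q, q) ∨ t(q, q)), m), q)

Answer: t(t(k ∨ k ∨ k ∨ m ∨ s(s(s(m, m, m) ∨ t(m, k), k ∨ k ∨ m ∨ q ∨ s(q, k, k) ∨ s(q, q, k) ∨ t(k, m), k ∨ k ∨ m ∨ q ∨ q ∨ q ∨ t(m, q)), k ∨ k ∨ m ∨ s(k ∨ m ∨ q, m ∨ m ∨ q, k ∨ m ∨ m ∨ q) ∨ t(k, q) ∨ t(t(m, k), s(k, k, k)), k ∨ k ∨ m ∨ m ∨ s(m, q, q) ∨ t(q, q)), m), q)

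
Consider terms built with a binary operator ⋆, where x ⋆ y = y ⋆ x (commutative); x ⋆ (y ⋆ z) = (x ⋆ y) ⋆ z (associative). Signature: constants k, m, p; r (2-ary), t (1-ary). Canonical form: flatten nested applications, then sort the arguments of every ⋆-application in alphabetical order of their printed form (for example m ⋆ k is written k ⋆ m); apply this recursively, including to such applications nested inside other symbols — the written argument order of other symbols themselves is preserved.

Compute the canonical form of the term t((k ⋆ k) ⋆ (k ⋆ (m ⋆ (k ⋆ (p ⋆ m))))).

Work inside:  (k ⋆ k) ⋆ (k ⋆ (m ⋆ (k ⋆ (p ⋆ m))))
Merge nested applications:  k ⋆ k ⋆ k ⋆ m ⋆ k ⋆ p ⋆ m
Sort arguments:  k ⋆ k ⋆ k ⋆ k ⋆ m ⋆ m ⋆ p
Reassemble:  t(k ⋆ k ⋆ k ⋆ k ⋆ m ⋆ m ⋆ p)

Answer: t(k ⋆ k ⋆ k ⋆ k ⋆ m ⋆ m ⋆ p)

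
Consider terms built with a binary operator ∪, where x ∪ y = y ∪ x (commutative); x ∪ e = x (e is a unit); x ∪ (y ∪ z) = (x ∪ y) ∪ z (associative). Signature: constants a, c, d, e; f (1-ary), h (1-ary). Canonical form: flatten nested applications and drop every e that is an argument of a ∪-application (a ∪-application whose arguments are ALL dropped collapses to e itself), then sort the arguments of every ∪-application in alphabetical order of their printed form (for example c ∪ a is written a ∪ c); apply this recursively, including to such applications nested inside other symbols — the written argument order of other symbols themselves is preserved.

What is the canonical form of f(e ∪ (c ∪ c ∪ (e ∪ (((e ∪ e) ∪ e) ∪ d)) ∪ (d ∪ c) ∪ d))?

Answer: f(c ∪ c ∪ c ∪ d ∪ d ∪ d)

Derivation:
Focus inside:  e ∪ (c ∪ c ∪ (e ∪ (((e ∪ e) ∪ e) ∪ d)) ∪ (d ∪ c) ∪ d)
Merge nested applications:  e ∪ c ∪ c ∪ e ∪ e ∪ e ∪ e ∪ d ∪ d ∪ c ∪ d
Drop the unit:  drop e (×5)
Order the arguments:  c ∪ c ∪ c ∪ d ∪ d ∪ d
Put back:  f(c ∪ c ∪ c ∪ d ∪ d ∪ d)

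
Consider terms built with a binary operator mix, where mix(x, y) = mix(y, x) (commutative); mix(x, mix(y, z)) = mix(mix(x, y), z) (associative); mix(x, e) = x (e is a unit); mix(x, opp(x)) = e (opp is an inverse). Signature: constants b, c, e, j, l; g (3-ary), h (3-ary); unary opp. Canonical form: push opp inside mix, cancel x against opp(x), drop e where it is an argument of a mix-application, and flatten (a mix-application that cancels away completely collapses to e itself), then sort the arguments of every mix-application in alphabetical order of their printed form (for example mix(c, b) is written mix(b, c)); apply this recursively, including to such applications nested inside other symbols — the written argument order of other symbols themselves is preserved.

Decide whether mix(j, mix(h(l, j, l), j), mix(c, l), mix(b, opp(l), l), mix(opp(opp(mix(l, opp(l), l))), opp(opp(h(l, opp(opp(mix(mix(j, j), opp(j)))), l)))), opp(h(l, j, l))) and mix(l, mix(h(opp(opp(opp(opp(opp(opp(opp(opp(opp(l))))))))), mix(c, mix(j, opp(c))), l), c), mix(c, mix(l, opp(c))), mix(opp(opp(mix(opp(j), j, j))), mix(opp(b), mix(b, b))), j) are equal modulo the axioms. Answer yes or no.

Answer: no — mix(b, c, h(l, j, l), j, j, l, l) vs mix(b, c, h(opp(l), j, l), j, j, l, l)

Derivation:
Left:  mix(j, mix(h(l, j, l), j), mix(c, l), mix(b, opp(l), l), mix(opp(opp(mix(l, opp(l), l))), opp(opp(h(l, opp(opp(mix(mix(j, j), opp(j)))), l)))), opp(h(l, j, l)))
  Push opp inside:  distribute opp over mix and collapse double opp
  Combine occurrences:  mix(j, j, h(l, j, l), c, l, l, b)
  Sort:  mix(b, c, h(l, j, l), j, j, l, l)
Right:  mix(l, mix(h(opp(opp(opp(opp(opp(opp(opp(opp(opp(l))))))))), mix(c, mix(j, opp(c))), l), c), mix(c, mix(l, opp(c))), mix(opp(opp(mix(opp(j), j, j))), mix(opp(b), mix(b, b))), j)
  Push opp inside:  distribute opp over mix and collapse double opp
  Combine occurrences:  mix(l, l, h(opp(l), j, l), c, j, j, b)
  Sort arguments:  mix(b, c, h(opp(l), j, l), j, j, l, l)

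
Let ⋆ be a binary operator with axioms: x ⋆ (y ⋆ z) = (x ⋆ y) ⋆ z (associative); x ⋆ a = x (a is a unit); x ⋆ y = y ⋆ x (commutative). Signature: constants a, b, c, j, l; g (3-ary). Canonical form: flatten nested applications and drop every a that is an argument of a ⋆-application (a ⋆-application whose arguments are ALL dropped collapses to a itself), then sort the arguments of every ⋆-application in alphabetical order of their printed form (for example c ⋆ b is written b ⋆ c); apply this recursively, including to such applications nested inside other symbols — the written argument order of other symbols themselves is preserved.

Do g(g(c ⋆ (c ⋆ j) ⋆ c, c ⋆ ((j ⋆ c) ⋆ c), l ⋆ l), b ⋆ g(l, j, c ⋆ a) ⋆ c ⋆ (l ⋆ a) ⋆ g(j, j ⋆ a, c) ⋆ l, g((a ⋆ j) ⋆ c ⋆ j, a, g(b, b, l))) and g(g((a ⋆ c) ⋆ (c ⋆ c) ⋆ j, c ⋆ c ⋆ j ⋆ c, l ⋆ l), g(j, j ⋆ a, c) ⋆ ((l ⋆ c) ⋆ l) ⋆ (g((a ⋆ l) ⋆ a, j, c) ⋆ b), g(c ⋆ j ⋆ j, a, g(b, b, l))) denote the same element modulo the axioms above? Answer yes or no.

Answer: yes — both canonical forms are g(g(c ⋆ c ⋆ c ⋆ j, c ⋆ c ⋆ c ⋆ j, l ⋆ l), b ⋆ c ⋆ g(j, j, c) ⋆ g(l, j, c) ⋆ l ⋆ l, g(c ⋆ j ⋆ j, a, g(b, b, l)))

Derivation:
Left:  g(g(c ⋆ (c ⋆ j) ⋆ c, c ⋆ ((j ⋆ c) ⋆ c), l ⋆ l), b ⋆ g(l, j, c ⋆ a) ⋆ c ⋆ (l ⋆ a) ⋆ g(j, j ⋆ a, c) ⋆ l, g((a ⋆ j) ⋆ c ⋆ j, a, g(b, b, l)))
  Work inside:  b ⋆ g(l, j, c ⋆ a) ⋆ c ⋆ (l ⋆ a) ⋆ g(j, j ⋆ a, c) ⋆ l
  Flatten:  b ⋆ g(l, j, c ⋆ a) ⋆ c ⋆ l ⋆ a ⋆ g(j, j ⋆ a, c) ⋆ l
  Canonicalize subterm:  g(l, j, c ⋆ a)  →  g(l, j, c)
  Simplify inside:  g(j, j ⋆ a, c)  →  g(j, j, c)
  Unit:  drop a
  Order the arguments:  b ⋆ c ⋆ g(j, j, c) ⋆ g(l, j, c) ⋆ l ⋆ l
  Rebuild:  g(g(c ⋆ c ⋆ c ⋆ j, c ⋆ c ⋆ c ⋆ j, l ⋆ l), b ⋆ c ⋆ g(j, j, c) ⋆ g(l, j, c) ⋆ l ⋆ l, g(c ⋆ j ⋆ j, a, g(b, b, l)))
Right:  g(g((a ⋆ c) ⋆ (c ⋆ c) ⋆ j, c ⋆ c ⋆ j ⋆ c, l ⋆ l), g(j, j ⋆ a, c) ⋆ ((l ⋆ c) ⋆ l) ⋆ (g((a ⋆ l) ⋆ a, j, c) ⋆ b), g(c ⋆ j ⋆ j, a, g(b, b, l)))
  Focus inside:  g(j, j ⋆ a, c) ⋆ ((l ⋆ c) ⋆ l) ⋆ (g((a ⋆ l) ⋆ a, j, c) ⋆ b)
  Merge nested applications:  g(j, j ⋆ a, c) ⋆ l ⋆ c ⋆ l ⋆ g((a ⋆ l) ⋆ a, j, c) ⋆ b
  Canonicalize subterm:  g(j, j ⋆ a, c)  →  g(j, j, c)
  Canonicalize subterm:  g((a ⋆ l) ⋆ a, j, c)  →  g(l, j, c)
  Sort:  b ⋆ c ⋆ g(j, j, c) ⋆ g(l, j, c) ⋆ l ⋆ l
  Rebuild:  g(g(c ⋆ c ⋆ c ⋆ j, c ⋆ c ⋆ c ⋆ j, l ⋆ l), b ⋆ c ⋆ g(j, j, c) ⋆ g(l, j, c) ⋆ l ⋆ l, g(c ⋆ j ⋆ j, a, g(b, b, l)))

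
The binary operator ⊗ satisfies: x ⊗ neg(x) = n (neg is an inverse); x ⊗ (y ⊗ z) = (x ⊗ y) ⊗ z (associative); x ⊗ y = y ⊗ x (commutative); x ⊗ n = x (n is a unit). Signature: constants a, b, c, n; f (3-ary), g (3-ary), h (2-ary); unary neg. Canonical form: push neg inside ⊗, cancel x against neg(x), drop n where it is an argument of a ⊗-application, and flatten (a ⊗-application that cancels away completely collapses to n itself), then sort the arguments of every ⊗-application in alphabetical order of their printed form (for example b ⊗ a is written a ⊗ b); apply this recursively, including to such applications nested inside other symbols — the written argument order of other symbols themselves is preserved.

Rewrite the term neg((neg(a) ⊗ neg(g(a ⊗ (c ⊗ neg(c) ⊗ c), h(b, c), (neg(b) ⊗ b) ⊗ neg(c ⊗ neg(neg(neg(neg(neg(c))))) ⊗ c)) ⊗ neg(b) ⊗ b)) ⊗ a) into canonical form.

Answer: g(a ⊗ c, h(b, c), neg(c))

Derivation:
Push neg inside:  distribute neg over ⊗ and collapse double neg
Cancel:  a cancels; b cancels
Collect:  g(a ⊗ c, h(b, c), neg(c))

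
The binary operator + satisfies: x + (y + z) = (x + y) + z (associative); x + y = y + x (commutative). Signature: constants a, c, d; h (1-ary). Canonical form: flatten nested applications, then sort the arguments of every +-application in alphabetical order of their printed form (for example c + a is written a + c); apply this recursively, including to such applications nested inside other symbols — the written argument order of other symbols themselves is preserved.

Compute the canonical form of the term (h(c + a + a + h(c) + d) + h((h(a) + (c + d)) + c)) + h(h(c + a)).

Merge nested applications:  h(c + a + a + h(c) + d) + h((h(a) + (c + d)) + c) + h(h(c + a))
Canonicalize subterm:  h(c + a + a + h(c) + d)  →  h(a + a + c + d + h(c))
Simplify inside:  h((h(a) + (c + d)) + c)  →  h(c + c + d + h(a))
Inside:  h(h(c + a))  →  h(h(a + c))
Sort arguments:  h(a + a + c + d + h(c)) + h(c + c + d + h(a)) + h(h(a + c))

Answer: h(a + a + c + d + h(c)) + h(c + c + d + h(a)) + h(h(a + c))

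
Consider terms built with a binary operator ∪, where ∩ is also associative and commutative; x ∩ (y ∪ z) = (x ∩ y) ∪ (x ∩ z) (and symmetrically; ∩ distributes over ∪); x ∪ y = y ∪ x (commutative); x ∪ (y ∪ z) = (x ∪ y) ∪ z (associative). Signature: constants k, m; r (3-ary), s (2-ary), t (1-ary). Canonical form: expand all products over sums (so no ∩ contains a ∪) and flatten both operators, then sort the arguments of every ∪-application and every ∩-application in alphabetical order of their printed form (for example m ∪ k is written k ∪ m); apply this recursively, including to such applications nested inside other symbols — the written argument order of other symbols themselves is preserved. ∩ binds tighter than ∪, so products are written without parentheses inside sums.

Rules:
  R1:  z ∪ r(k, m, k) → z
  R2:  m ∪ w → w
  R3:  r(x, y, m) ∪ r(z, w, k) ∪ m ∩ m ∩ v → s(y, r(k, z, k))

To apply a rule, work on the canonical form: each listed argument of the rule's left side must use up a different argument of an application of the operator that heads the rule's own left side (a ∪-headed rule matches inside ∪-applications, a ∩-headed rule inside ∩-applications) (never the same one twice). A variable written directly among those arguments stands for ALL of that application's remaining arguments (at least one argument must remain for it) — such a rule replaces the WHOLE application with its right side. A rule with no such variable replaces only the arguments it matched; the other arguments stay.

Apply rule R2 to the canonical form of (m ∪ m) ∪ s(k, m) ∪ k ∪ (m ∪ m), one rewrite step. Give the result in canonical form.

Answer: k ∪ m ∪ m ∪ m ∪ s(k, m)

Derivation:
Canonical form:  k ∪ m ∪ m ∪ m ∪ m ∪ s(k, m)
R2 matches:  uses m;  w := k ∪ m ∪ m ∪ m ∪ s(k, m)
The extension variable absorbs all remaining arguments, so the whole application is rewritten.
New term:  k ∪ m ∪ m ∪ m ∪ s(k, m)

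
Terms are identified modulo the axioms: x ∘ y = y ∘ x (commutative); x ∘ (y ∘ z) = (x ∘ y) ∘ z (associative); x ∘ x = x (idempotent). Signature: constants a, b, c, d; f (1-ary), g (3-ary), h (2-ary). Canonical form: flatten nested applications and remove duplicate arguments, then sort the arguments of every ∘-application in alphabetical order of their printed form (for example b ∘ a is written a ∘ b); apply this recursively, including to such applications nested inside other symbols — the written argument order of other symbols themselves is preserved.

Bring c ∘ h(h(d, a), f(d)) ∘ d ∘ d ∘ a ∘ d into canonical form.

Answer: a ∘ c ∘ d ∘ h(h(d, a), f(d))

Derivation:
Deduplicate:  drop duplicate d, d
Sort arguments:  a ∘ c ∘ d ∘ h(h(d, a), f(d))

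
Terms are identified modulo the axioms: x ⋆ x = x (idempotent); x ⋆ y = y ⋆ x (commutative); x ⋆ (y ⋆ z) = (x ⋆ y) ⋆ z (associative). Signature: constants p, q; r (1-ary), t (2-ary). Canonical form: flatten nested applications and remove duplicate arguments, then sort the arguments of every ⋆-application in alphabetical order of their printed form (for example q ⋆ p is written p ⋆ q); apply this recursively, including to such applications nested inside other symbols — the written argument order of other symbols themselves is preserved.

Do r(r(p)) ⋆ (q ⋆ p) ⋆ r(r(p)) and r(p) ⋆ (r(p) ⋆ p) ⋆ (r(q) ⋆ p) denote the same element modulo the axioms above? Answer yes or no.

Left:  r(r(p)) ⋆ (q ⋆ p) ⋆ r(r(p))
  Un-nest:  r(r(p)) ⋆ q ⋆ p ⋆ r(r(p))
  Idempotence:  drop duplicate r(r(p))
  Sort:  p ⋆ q ⋆ r(r(p))
Right:  r(p) ⋆ (r(p) ⋆ p) ⋆ (r(q) ⋆ p)
  Un-nest:  r(p) ⋆ r(p) ⋆ p ⋆ r(q) ⋆ p
  Deduplicate:  drop duplicate r(p), p
  Sort:  p ⋆ r(p) ⋆ r(q)

Answer: no — p ⋆ q ⋆ r(r(p)) vs p ⋆ r(p) ⋆ r(q)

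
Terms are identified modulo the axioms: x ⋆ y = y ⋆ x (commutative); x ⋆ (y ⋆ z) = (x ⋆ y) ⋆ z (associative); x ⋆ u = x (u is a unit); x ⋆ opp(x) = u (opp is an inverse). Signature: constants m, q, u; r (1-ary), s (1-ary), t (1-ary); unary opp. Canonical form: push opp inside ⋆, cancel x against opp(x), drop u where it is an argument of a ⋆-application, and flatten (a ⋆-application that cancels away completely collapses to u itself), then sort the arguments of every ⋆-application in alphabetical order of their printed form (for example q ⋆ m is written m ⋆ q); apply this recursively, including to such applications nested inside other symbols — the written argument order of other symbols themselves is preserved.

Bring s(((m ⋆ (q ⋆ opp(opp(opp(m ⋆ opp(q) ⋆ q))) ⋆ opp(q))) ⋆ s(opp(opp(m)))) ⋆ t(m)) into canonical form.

Answer: s(s(m) ⋆ t(m))

Derivation:
Work inside:  ((m ⋆ (q ⋆ opp(opp(opp(m ⋆ opp(q) ⋆ q))) ⋆ opp(q))) ⋆ s(opp(opp(m)))) ⋆ t(m)
Push opp inside:  distribute opp over ⋆ and collapse double opp
Cancel:  m cancels; q cancels
Collect terms:  s(m) ⋆ t(m)
Reassemble:  s(s(m) ⋆ t(m))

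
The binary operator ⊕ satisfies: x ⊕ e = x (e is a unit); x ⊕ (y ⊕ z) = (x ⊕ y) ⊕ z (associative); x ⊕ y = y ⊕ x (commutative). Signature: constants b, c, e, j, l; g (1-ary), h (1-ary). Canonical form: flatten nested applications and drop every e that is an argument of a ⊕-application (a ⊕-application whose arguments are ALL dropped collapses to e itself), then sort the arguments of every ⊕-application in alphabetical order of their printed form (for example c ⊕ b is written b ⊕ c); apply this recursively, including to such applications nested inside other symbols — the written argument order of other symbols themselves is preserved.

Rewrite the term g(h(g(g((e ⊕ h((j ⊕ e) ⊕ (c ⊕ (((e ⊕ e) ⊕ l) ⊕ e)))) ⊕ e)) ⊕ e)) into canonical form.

Answer: g(h(g(g(h(c ⊕ j ⊕ l)))))

Derivation:
Descend into:  g(g((e ⊕ h((j ⊕ e) ⊕ (c ⊕ (((e ⊕ e) ⊕ l) ⊕ e)))) ⊕ e)) ⊕ e
Canonicalize subterm:  g(g((e ⊕ h((j ⊕ e) ⊕ (c ⊕ (((e ⊕ e) ⊕ l) ⊕ e)))) ⊕ e))  →  g(g(h(c ⊕ j ⊕ l)))
Units out:  drop e
Order the arguments:  g(g(h(c ⊕ j ⊕ l)))
Put back:  g(h(g(g(h(c ⊕ j ⊕ l)))))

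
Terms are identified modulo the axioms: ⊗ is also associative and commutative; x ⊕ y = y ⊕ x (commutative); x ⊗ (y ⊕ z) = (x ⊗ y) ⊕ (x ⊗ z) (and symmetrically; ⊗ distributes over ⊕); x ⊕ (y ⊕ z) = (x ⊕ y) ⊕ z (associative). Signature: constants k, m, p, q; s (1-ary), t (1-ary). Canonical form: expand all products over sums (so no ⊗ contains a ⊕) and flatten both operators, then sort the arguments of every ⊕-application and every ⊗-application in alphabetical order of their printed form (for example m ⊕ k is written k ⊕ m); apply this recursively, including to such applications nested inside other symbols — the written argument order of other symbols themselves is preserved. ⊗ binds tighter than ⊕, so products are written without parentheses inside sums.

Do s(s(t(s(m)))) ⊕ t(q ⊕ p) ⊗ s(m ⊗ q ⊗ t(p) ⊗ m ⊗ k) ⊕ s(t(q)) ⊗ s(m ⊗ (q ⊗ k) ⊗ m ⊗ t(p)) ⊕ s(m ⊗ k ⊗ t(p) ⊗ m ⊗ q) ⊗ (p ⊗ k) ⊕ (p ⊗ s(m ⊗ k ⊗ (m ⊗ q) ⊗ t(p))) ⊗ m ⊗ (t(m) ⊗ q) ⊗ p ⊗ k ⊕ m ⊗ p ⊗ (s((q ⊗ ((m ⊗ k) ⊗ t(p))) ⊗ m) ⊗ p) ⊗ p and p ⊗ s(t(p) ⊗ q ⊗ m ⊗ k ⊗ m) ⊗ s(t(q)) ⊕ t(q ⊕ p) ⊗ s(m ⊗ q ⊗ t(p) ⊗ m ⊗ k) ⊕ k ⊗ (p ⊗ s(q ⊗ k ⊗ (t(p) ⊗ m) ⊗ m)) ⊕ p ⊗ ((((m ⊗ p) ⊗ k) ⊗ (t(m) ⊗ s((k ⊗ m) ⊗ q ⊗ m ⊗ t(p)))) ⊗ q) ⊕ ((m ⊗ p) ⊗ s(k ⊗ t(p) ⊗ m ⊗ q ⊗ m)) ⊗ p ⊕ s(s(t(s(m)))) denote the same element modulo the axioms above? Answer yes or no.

Left:  s(s(t(s(m)))) ⊕ t(q ⊕ p) ⊗ s(m ⊗ q ⊗ t(p) ⊗ m ⊗ k) ⊕ s(t(q)) ⊗ s(m ⊗ (q ⊗ k) ⊗ m ⊗ t(p)) ⊕ s(m ⊗ k ⊗ t(p) ⊗ m ⊗ q) ⊗ (p ⊗ k) ⊕ (p ⊗ s(m ⊗ k ⊗ (m ⊗ q) ⊗ t(p))) ⊗ m ⊗ (t(m) ⊗ q) ⊗ p ⊗ k ⊕ m ⊗ p ⊗ (s((q ⊗ ((m ⊗ k) ⊗ t(p))) ⊗ m) ⊗ p) ⊗ p
  Merge nested applications:  s(s(t(s(m)))) ⊕ s(k ⊗ m ⊗ m ⊗ q ⊗ t(p)) ⊗ t(p ⊕ q) ⊕ s(k ⊗ m ⊗ m ⊗ q ⊗ t(p)) ⊗ s(t(q)) ⊕ k ⊗ p ⊗ s(k ⊗ m ⊗ m ⊗ q ⊗ t(p)) ⊕ k ⊗ m ⊗ p ⊗ p ⊗ q ⊗ s(k ⊗ m ⊗ m ⊗ q ⊗ t(p)) ⊗ t(m) ⊕ m ⊗ p ⊗ p ⊗ p ⊗ s(k ⊗ m ⊗ m ⊗ q ⊗ t(p))
  Order the arguments:  k ⊗ m ⊗ p ⊗ p ⊗ q ⊗ s(k ⊗ m ⊗ m ⊗ q ⊗ t(p)) ⊗ t(m) ⊕ k ⊗ p ⊗ s(k ⊗ m ⊗ m ⊗ q ⊗ t(p)) ⊕ m ⊗ p ⊗ p ⊗ p ⊗ s(k ⊗ m ⊗ m ⊗ q ⊗ t(p)) ⊕ s(k ⊗ m ⊗ m ⊗ q ⊗ t(p)) ⊗ s(t(q)) ⊕ s(k ⊗ m ⊗ m ⊗ q ⊗ t(p)) ⊗ t(p ⊕ q) ⊕ s(s(t(s(m))))
Right:  p ⊗ s(t(p) ⊗ q ⊗ m ⊗ k ⊗ m) ⊗ s(t(q)) ⊕ t(q ⊕ p) ⊗ s(m ⊗ q ⊗ t(p) ⊗ m ⊗ k) ⊕ k ⊗ (p ⊗ s(q ⊗ k ⊗ (t(p) ⊗ m) ⊗ m)) ⊕ p ⊗ ((((m ⊗ p) ⊗ k) ⊗ (t(m) ⊗ s((k ⊗ m) ⊗ q ⊗ m ⊗ t(p)))) ⊗ q) ⊕ ((m ⊗ p) ⊗ s(k ⊗ t(p) ⊗ m ⊗ q ⊗ m)) ⊗ p ⊕ s(s(t(s(m))))
  Flatten:  p ⊗ s(k ⊗ m ⊗ m ⊗ q ⊗ t(p)) ⊗ s(t(q)) ⊕ s(k ⊗ m ⊗ m ⊗ q ⊗ t(p)) ⊗ t(p ⊕ q) ⊕ k ⊗ p ⊗ s(k ⊗ m ⊗ m ⊗ q ⊗ t(p)) ⊕ k ⊗ m ⊗ p ⊗ p ⊗ q ⊗ s(k ⊗ m ⊗ m ⊗ q ⊗ t(p)) ⊗ t(m) ⊕ m ⊗ p ⊗ p ⊗ s(k ⊗ m ⊗ m ⊗ q ⊗ t(p)) ⊕ s(s(t(s(m))))
  Sort:  k ⊗ m ⊗ p ⊗ p ⊗ q ⊗ s(k ⊗ m ⊗ m ⊗ q ⊗ t(p)) ⊗ t(m) ⊕ k ⊗ p ⊗ s(k ⊗ m ⊗ m ⊗ q ⊗ t(p)) ⊕ m ⊗ p ⊗ p ⊗ s(k ⊗ m ⊗ m ⊗ q ⊗ t(p)) ⊕ p ⊗ s(k ⊗ m ⊗ m ⊗ q ⊗ t(p)) ⊗ s(t(q)) ⊕ s(k ⊗ m ⊗ m ⊗ q ⊗ t(p)) ⊗ t(p ⊕ q) ⊕ s(s(t(s(m))))

Answer: no — k ⊗ m ⊗ p ⊗ p ⊗ q ⊗ s(k ⊗ m ⊗ m ⊗ q ⊗ t(p)) ⊗ t(m) ⊕ k ⊗ p ⊗ s(k ⊗ m ⊗ m ⊗ q ⊗ t(p)) ⊕ m ⊗ p ⊗ p ⊗ p ⊗ s(k ⊗ m ⊗ m ⊗ q ⊗ t(p)) ⊕ s(k ⊗ m ⊗ m ⊗ q ⊗ t(p)) ⊗ s(t(q)) ⊕ s(k ⊗ m ⊗ m ⊗ q ⊗ t(p)) ⊗ t(p ⊕ q) ⊕ s(s(t(s(m)))) vs k ⊗ m ⊗ p ⊗ p ⊗ q ⊗ s(k ⊗ m ⊗ m ⊗ q ⊗ t(p)) ⊗ t(m) ⊕ k ⊗ p ⊗ s(k ⊗ m ⊗ m ⊗ q ⊗ t(p)) ⊕ m ⊗ p ⊗ p ⊗ s(k ⊗ m ⊗ m ⊗ q ⊗ t(p)) ⊕ p ⊗ s(k ⊗ m ⊗ m ⊗ q ⊗ t(p)) ⊗ s(t(q)) ⊕ s(k ⊗ m ⊗ m ⊗ q ⊗ t(p)) ⊗ t(p ⊕ q) ⊕ s(s(t(s(m))))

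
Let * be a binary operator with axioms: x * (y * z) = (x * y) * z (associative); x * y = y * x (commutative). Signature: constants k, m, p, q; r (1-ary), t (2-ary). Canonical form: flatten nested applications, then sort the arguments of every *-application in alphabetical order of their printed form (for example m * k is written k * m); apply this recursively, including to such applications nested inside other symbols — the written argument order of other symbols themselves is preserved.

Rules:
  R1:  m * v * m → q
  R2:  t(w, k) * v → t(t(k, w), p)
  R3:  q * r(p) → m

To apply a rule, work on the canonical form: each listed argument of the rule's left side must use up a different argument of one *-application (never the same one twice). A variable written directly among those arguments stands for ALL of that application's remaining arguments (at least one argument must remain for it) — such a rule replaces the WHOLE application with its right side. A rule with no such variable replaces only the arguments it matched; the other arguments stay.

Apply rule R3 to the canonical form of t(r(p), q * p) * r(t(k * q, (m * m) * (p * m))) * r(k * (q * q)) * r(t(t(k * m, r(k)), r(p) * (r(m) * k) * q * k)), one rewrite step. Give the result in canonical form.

Canonical form:  r(k * q * q) * r(t(k * q, m * m * m * p)) * r(t(t(k * m, r(k)), k * k * q * r(m) * r(p))) * t(r(p), p * q)
Apply R3:  consuming q, r(p)
New term:  r(k * q * q) * r(t(k * q, m * m * m * p)) * r(t(t(k * m, r(k)), k * k * m * r(m))) * t(r(p), p * q)

Answer: r(k * q * q) * r(t(k * q, m * m * m * p)) * r(t(t(k * m, r(k)), k * k * m * r(m))) * t(r(p), p * q)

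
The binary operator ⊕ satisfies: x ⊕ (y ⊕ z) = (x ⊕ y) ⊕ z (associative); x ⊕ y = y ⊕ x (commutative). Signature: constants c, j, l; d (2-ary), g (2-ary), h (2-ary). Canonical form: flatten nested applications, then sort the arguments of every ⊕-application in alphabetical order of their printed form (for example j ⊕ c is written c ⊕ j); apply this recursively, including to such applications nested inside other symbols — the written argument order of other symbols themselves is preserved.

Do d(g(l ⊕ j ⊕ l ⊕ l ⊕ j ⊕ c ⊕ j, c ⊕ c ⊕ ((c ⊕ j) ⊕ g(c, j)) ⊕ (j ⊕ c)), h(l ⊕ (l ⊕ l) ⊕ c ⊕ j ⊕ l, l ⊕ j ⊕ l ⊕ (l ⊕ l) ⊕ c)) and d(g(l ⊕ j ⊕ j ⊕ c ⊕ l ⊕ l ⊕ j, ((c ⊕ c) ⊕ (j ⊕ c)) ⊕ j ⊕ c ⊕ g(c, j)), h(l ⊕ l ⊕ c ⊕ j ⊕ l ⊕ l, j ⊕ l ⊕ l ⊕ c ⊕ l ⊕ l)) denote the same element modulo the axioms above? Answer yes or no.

Left:  d(g(l ⊕ j ⊕ l ⊕ l ⊕ j ⊕ c ⊕ j, c ⊕ c ⊕ ((c ⊕ j) ⊕ g(c, j)) ⊕ (j ⊕ c)), h(l ⊕ (l ⊕ l) ⊕ c ⊕ j ⊕ l, l ⊕ j ⊕ l ⊕ (l ⊕ l) ⊕ c))
  Focus inside:  c ⊕ c ⊕ ((c ⊕ j) ⊕ g(c, j)) ⊕ (j ⊕ c)
  Flatten:  c ⊕ c ⊕ c ⊕ j ⊕ g(c, j) ⊕ j ⊕ c
  Sort:  c ⊕ c ⊕ c ⊕ c ⊕ g(c, j) ⊕ j ⊕ j
  Reassemble:  d(g(c ⊕ j ⊕ j ⊕ j ⊕ l ⊕ l ⊕ l, c ⊕ c ⊕ c ⊕ c ⊕ g(c, j) ⊕ j ⊕ j), h(c ⊕ j ⊕ l ⊕ l ⊕ l ⊕ l, c ⊕ j ⊕ l ⊕ l ⊕ l ⊕ l))
Right:  d(g(l ⊕ j ⊕ j ⊕ c ⊕ l ⊕ l ⊕ j, ((c ⊕ c) ⊕ (j ⊕ c)) ⊕ j ⊕ c ⊕ g(c, j)), h(l ⊕ l ⊕ c ⊕ j ⊕ l ⊕ l, j ⊕ l ⊕ l ⊕ c ⊕ l ⊕ l))
  Descend into:  ((c ⊕ c) ⊕ (j ⊕ c)) ⊕ j ⊕ c ⊕ g(c, j)
  Merge nested applications:  c ⊕ c ⊕ j ⊕ c ⊕ j ⊕ c ⊕ g(c, j)
  Order the arguments:  c ⊕ c ⊕ c ⊕ c ⊕ g(c, j) ⊕ j ⊕ j
  Rebuild:  d(g(c ⊕ j ⊕ j ⊕ j ⊕ l ⊕ l ⊕ l, c ⊕ c ⊕ c ⊕ c ⊕ g(c, j) ⊕ j ⊕ j), h(c ⊕ j ⊕ l ⊕ l ⊕ l ⊕ l, c ⊕ j ⊕ l ⊕ l ⊕ l ⊕ l))

Answer: yes — both canonical forms are d(g(c ⊕ j ⊕ j ⊕ j ⊕ l ⊕ l ⊕ l, c ⊕ c ⊕ c ⊕ c ⊕ g(c, j) ⊕ j ⊕ j), h(c ⊕ j ⊕ l ⊕ l ⊕ l ⊕ l, c ⊕ j ⊕ l ⊕ l ⊕ l ⊕ l))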